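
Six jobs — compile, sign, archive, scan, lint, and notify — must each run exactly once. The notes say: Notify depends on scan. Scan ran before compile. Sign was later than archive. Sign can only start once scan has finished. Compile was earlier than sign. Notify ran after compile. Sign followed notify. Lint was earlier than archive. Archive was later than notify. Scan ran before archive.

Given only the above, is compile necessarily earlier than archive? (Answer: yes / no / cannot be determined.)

yes

Chain the constraints: compile → notify → archive. Each link is directly stated, so compile comes before archive.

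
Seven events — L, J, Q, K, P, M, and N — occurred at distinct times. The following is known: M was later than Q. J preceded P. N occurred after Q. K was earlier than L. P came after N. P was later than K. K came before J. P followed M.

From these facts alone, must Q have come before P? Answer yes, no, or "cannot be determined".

yes

Chain the constraints: Q → N → P. Each link is directly stated, so Q comes before P.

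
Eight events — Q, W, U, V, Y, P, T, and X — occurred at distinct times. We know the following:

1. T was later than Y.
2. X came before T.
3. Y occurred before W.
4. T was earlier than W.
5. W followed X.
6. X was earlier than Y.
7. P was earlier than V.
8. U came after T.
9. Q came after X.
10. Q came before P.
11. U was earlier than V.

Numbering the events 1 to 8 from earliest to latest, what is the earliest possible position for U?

4

T, X, and Y must all come before U — 3 forced predecessors.
Nothing else is forced ahead of U, so its earliest slot is position 3 + 1 = 4.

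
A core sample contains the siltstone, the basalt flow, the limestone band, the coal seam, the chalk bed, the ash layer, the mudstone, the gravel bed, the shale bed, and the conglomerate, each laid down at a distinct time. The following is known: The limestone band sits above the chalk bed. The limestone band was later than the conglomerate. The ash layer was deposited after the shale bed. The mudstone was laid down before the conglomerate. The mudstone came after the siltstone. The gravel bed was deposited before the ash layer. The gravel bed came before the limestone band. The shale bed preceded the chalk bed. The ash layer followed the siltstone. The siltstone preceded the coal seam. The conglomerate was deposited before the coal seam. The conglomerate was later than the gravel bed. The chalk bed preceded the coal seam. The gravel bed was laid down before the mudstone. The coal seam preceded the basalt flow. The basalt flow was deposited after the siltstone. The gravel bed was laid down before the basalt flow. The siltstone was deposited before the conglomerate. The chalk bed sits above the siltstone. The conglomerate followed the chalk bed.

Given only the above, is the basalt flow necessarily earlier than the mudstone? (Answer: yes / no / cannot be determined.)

no

Tracing the constraints gives the mudstone → the conglomerate → the coal seam → the basalt flow, so the mudstone must come before the basalt flow.
That means the basalt flow cannot be before the mudstone.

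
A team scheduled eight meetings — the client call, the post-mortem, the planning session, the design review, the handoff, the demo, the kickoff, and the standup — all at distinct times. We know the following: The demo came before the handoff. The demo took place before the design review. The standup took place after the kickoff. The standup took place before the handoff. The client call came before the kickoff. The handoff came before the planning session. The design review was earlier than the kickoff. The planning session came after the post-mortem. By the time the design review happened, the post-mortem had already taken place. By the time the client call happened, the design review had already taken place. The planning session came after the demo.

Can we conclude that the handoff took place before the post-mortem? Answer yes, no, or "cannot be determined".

no

Tracing the constraints gives the post-mortem → the design review → the kickoff → the standup → the handoff, so the post-mortem must come before the handoff.
That means the handoff cannot be before the post-mortem.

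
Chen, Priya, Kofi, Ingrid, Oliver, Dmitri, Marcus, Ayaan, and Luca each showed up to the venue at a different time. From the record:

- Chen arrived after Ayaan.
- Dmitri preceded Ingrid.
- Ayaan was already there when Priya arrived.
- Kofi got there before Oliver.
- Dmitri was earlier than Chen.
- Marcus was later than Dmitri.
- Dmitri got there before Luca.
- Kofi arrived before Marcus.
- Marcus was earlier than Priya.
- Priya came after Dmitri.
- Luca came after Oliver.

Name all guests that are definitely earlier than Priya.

Directly stated before Priya: Ayaan, Dmitri, and Marcus.
Kofi reaches Priya via Kofi → Marcus → Priya.
No chain forces Luca (or any of the others) ahead of Priya.

Ayaan, Dmitri, Kofi, Marcus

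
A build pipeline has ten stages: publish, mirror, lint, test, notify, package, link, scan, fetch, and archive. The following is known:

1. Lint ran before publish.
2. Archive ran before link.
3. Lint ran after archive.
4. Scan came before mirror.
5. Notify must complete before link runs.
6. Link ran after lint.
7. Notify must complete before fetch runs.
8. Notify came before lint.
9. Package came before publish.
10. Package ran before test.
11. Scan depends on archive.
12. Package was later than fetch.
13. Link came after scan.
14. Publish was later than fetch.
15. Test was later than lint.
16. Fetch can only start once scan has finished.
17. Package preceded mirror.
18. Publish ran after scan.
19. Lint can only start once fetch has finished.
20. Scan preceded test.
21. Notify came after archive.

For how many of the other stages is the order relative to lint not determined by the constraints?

Forced before lint: archive, fetch, notify, and scan; forced after lint: link, publish, and test.
That leaves mirror and package with no forced order relative to lint — 2.

2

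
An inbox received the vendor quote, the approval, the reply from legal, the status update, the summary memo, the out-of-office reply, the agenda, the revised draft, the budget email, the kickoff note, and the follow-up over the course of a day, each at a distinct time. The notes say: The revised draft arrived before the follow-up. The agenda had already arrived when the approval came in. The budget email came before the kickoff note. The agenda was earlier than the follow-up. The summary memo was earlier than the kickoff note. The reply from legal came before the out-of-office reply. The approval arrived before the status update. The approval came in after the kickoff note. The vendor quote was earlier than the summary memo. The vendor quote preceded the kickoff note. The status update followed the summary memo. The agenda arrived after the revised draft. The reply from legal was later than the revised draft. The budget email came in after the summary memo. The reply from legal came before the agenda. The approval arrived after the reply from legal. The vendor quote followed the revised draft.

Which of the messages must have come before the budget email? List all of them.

the revised draft, the summary memo, the vendor quote

Directly stated before the budget email: the summary memo.
The revised draft reaches the budget email via the revised draft → the vendor quote → the summary memo → the budget email.
The vendor quote reaches the budget email via the vendor quote → the summary memo → the budget email.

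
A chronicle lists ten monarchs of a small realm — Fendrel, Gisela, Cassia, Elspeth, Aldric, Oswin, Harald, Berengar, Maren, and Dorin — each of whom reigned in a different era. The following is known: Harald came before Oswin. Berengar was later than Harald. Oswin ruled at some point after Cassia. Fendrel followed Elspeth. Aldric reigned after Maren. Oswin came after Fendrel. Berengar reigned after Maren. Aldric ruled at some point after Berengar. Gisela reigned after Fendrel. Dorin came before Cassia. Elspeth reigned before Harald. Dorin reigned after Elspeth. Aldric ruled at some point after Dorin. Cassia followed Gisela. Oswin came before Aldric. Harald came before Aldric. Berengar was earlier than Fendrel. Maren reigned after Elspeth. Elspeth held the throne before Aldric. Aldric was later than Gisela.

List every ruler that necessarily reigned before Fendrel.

Directly stated before Fendrel: Berengar and Elspeth.
Harald reaches Fendrel via Harald → Berengar → Fendrel.
Maren reaches Fendrel via Maren → Berengar → Fendrel.

Berengar, Elspeth, Harald, Maren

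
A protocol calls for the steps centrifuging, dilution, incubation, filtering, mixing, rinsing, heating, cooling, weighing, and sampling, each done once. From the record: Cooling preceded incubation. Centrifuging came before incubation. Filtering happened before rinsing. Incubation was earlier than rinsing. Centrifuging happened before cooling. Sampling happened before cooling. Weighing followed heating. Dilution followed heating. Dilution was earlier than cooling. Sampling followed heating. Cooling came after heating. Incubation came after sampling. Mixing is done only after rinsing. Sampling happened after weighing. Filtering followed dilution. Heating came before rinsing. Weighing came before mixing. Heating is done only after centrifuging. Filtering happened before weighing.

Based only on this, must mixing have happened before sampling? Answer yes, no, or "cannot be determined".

Tracing the constraints gives sampling → incubation → rinsing → mixing, so sampling must come before mixing.
That means mixing cannot be before sampling.

no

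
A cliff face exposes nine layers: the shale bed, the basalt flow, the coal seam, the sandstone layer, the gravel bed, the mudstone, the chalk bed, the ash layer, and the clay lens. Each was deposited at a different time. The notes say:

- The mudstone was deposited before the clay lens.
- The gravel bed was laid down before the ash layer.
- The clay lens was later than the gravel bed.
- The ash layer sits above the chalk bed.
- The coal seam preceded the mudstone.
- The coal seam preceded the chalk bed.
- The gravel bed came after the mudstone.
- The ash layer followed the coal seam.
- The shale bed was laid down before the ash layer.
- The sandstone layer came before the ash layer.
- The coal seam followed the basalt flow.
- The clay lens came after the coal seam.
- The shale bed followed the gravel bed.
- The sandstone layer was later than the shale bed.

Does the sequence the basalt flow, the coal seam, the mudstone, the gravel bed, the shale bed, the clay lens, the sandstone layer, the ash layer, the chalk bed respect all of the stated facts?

no

The constraints require the chalk bed before the ash layer, but in the proposed sequence the ash layer appears ahead of the chalk bed. That one violation is enough.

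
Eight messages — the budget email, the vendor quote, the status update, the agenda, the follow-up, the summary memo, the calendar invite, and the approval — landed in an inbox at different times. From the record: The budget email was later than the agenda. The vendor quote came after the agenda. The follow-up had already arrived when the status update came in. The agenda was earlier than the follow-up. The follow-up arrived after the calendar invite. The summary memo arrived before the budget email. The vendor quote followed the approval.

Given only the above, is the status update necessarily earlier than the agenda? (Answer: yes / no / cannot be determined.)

Tracing the constraints gives the agenda → the follow-up → the status update, so the agenda must come before the status update.
That means the status update cannot be before the agenda.

no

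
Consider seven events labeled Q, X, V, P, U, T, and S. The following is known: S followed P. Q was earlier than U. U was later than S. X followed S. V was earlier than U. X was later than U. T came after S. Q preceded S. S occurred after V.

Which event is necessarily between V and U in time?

S

Tracing the constraints gives V → S → U, so S sits after V and before U.
No other event is forced both after V and before U.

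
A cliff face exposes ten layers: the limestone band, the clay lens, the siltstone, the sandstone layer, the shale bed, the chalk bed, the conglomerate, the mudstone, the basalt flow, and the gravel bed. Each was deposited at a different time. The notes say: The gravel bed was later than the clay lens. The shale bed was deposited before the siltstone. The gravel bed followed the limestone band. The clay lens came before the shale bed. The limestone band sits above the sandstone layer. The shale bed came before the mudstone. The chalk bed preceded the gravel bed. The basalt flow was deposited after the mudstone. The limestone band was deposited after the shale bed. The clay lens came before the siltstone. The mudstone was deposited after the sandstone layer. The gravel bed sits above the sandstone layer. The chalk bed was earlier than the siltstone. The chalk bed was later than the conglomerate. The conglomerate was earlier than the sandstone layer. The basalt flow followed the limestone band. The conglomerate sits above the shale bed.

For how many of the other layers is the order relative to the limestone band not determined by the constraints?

Forced before the limestone band: the clay lens, the conglomerate, the sandstone layer, and the shale bed; forced after the limestone band: the basalt flow and the gravel bed.
That leaves the chalk bed, the mudstone, and the siltstone with no forced order relative to the limestone band — 3.

3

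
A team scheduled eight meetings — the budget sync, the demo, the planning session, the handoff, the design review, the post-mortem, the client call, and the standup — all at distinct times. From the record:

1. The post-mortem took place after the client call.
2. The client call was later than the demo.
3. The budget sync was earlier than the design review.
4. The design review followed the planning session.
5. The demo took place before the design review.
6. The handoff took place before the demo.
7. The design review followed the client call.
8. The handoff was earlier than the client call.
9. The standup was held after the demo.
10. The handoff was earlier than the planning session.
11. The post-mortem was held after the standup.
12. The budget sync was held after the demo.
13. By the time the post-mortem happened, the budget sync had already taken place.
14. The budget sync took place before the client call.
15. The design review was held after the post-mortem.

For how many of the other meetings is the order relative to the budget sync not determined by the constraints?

Forced before the budget sync: the demo and the handoff; forced after the budget sync: the client call, the design review, and the post-mortem.
That leaves the planning session and the standup with no forced order relative to the budget sync — 2.

2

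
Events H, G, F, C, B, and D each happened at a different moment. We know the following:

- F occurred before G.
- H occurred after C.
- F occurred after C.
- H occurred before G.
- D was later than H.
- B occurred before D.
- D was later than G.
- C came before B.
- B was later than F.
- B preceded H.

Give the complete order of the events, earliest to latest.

C, F, B, H, G, D

The constraints fix every adjacent pair, so only one ordering works:
C → F → B → H → G → D.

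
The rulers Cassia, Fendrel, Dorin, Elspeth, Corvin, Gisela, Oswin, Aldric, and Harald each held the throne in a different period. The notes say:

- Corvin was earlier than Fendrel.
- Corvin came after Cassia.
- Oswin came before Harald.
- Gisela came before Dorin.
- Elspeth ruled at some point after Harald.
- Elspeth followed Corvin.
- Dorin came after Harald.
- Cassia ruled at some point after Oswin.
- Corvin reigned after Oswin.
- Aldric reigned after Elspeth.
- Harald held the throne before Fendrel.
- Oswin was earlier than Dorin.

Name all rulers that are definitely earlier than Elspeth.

Directly stated before Elspeth: Corvin and Harald.
Cassia reaches Elspeth via Cassia → Corvin → Elspeth.
Oswin reaches Elspeth via Oswin → Harald → Elspeth.
No chain forces Aldric (or any of the others) ahead of Elspeth.

Cassia, Corvin, Harald, Oswin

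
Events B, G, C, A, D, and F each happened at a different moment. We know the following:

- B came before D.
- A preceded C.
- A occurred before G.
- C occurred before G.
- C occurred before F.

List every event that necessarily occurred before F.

A, C

Directly stated before F: C.
A reaches F via A → C → F.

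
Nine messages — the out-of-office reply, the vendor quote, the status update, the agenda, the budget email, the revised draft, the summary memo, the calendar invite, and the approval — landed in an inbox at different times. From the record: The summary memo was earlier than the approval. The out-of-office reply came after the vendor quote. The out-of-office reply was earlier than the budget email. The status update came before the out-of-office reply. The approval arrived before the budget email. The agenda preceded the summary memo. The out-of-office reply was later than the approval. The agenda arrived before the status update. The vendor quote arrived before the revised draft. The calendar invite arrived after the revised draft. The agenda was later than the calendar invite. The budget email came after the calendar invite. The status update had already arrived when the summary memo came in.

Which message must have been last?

Every other message has a chain of constraints placing it before the budget email, so the budget email is last.

the budget email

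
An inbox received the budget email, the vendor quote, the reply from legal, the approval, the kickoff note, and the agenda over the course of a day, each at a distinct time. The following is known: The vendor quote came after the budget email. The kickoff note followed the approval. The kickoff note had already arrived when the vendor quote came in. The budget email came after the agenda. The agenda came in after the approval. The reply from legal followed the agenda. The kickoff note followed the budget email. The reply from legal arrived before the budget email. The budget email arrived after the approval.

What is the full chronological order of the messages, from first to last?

the approval, the agenda, the reply from legal, the budget email, the kickoff note, the vendor quote

The constraints fix every adjacent pair, so only one ordering works:
the approval → the agenda → the reply from legal → the budget email → the kickoff note → the vendor quote.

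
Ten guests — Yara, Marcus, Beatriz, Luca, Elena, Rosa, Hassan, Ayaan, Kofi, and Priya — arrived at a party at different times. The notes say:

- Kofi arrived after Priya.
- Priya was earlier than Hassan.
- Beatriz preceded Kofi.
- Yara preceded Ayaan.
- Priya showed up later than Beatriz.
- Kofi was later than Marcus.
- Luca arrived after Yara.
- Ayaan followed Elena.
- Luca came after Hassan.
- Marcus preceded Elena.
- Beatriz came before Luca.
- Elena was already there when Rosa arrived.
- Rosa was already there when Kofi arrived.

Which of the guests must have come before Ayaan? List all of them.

Elena, Marcus, Yara

Directly stated before Ayaan: Elena and Yara.
Marcus reaches Ayaan via Marcus → Elena → Ayaan.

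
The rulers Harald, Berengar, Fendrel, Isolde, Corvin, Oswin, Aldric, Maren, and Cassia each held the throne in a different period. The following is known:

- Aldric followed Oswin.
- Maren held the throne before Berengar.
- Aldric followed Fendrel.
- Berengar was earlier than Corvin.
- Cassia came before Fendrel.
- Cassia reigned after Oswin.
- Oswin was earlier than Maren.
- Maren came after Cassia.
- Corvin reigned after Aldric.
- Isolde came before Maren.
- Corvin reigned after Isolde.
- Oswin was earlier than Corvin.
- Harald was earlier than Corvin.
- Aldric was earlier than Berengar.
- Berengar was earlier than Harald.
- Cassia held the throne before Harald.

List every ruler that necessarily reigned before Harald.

Aldric, Berengar, Cassia, Fendrel, Isolde, Maren, Oswin

Directly stated before Harald: Berengar and Cassia.
Aldric reaches Harald via Aldric → Berengar → Harald.
Fendrel reaches Harald via Fendrel → Aldric → Berengar → Harald.
Isolde reaches Harald via Isolde → Maren → Berengar → Harald.
Likewise Maren and Oswin each reach Harald by chaining the stated constraints.
No chain forces Corvin ahead of Harald.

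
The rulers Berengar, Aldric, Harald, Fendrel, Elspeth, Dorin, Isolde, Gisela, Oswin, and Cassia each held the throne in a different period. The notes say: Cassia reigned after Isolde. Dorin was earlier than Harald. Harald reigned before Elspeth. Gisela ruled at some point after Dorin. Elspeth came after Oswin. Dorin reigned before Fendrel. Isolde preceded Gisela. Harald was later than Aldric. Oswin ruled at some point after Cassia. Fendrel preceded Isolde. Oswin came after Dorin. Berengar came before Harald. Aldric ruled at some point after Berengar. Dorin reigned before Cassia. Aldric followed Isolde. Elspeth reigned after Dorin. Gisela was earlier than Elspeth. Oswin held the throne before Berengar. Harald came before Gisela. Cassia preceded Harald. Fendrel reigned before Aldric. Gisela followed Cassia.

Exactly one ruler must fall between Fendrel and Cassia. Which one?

Isolde

Tracing the constraints gives Fendrel → Isolde → Cassia, so Isolde sits after Fendrel and before Cassia.
No other ruler is forced both after Fendrel and before Cassia.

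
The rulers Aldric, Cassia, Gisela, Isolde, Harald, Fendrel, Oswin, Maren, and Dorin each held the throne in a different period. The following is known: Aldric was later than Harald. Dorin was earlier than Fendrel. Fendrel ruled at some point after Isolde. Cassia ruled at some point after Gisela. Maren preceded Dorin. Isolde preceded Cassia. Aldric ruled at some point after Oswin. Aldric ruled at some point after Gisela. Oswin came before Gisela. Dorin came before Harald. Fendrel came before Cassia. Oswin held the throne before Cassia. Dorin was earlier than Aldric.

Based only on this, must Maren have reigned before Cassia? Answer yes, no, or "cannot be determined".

yes

Chain the constraints: Maren → Dorin → Fendrel → Cassia. Each link is directly stated, so Maren comes before Cassia.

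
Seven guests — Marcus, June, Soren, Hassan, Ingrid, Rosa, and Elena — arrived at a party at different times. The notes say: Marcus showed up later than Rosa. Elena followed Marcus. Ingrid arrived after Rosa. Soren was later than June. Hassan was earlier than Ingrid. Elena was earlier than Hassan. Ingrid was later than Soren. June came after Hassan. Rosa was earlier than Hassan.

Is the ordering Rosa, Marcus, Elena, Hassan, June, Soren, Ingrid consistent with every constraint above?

yes

Check each stated constraint against the proposed order — e.g. Hassan is ahead of Ingrid; Rosa is ahead of Ingrid. Every pair is in the required order; nothing is violated.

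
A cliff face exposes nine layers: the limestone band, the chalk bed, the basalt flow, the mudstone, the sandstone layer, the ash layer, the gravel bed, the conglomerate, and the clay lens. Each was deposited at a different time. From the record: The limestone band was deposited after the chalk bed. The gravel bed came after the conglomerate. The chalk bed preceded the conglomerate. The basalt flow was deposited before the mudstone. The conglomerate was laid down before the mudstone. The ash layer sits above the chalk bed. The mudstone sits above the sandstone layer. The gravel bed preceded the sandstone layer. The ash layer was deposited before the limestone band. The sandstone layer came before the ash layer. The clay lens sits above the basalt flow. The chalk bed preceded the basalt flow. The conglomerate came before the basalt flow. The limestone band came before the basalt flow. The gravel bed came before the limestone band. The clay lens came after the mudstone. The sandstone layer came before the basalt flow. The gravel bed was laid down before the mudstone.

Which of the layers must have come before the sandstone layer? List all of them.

the chalk bed, the conglomerate, the gravel bed

Directly stated before the sandstone layer: the gravel bed.
The chalk bed reaches the sandstone layer via the chalk bed → the conglomerate → the gravel bed → the sandstone layer.
The conglomerate reaches the sandstone layer via the conglomerate → the gravel bed → the sandstone layer.
No chain forces the clay lens (or any of the others) ahead of the sandstone layer.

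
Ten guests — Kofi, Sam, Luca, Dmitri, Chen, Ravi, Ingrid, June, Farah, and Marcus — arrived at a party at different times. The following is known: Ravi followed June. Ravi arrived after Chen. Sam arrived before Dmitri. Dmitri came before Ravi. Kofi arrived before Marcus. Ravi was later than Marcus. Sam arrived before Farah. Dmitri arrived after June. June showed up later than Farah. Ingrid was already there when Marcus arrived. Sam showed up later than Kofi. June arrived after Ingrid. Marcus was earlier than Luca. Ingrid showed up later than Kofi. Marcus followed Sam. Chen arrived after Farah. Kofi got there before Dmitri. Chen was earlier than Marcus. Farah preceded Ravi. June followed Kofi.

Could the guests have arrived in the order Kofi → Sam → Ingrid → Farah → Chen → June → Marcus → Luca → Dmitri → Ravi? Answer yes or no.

yes

Check each stated constraint against the proposed order — e.g. Sam is ahead of Dmitri; Kofi is ahead of Dmitri. Every pair is in the required order; nothing is violated.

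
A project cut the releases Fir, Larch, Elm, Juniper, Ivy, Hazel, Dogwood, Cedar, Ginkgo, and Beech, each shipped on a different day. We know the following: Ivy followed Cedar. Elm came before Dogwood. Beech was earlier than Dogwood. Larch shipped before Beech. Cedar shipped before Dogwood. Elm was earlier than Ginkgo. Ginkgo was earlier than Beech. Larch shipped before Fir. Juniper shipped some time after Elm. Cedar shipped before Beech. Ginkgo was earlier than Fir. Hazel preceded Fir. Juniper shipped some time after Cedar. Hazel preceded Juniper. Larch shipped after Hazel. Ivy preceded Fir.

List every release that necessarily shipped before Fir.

Directly stated before Fir: Ginkgo, Hazel, Ivy, and Larch.
Cedar reaches Fir via Cedar → Ivy → Fir.
Elm reaches Fir via Elm → Ginkgo → Fir.
No chain forces Dogwood (or any of the others) ahead of Fir.

Cedar, Elm, Ginkgo, Hazel, Ivy, Larch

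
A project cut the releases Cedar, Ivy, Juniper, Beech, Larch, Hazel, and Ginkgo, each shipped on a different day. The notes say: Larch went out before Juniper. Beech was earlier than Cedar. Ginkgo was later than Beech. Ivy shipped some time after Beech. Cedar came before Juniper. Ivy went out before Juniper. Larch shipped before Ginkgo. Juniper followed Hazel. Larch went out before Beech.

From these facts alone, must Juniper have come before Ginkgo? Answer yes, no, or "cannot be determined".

cannot be determined

No chain of stated constraints runs from Juniper to Ginkgo, and none runs from Ginkgo to Juniper either.
So the relative order of Juniper and Ginkgo is not fixed by the given facts.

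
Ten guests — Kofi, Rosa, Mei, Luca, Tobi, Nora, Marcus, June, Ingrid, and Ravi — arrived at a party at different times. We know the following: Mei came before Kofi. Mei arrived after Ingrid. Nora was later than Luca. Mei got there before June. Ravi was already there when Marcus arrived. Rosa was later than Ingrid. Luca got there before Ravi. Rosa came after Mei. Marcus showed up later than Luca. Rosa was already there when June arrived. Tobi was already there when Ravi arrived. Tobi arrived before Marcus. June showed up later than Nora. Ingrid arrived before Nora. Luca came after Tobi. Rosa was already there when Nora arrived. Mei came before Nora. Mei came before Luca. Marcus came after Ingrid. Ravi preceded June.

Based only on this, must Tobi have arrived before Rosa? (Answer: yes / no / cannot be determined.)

cannot be determined

No chain of stated constraints runs from Tobi to Rosa, and none runs from Rosa to Tobi either.
So the relative order of Tobi and Rosa is not fixed by the given facts.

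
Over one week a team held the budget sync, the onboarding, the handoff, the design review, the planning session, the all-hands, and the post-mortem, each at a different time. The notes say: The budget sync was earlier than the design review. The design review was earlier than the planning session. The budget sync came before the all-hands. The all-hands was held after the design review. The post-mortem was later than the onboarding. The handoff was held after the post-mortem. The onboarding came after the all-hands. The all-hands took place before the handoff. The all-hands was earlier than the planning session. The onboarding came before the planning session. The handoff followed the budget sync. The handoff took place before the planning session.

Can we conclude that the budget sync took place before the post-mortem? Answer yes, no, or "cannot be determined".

Chain the constraints: the budget sync → the all-hands → the onboarding → the post-mortem. Each link is directly stated, so the budget sync comes before the post-mortem.

yes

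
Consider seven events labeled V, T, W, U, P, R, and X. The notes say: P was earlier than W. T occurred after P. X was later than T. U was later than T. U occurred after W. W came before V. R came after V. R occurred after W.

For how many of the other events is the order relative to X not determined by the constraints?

Forced before X: P and T.
That leaves R, U, V, and W with no forced order relative to X — 4.

4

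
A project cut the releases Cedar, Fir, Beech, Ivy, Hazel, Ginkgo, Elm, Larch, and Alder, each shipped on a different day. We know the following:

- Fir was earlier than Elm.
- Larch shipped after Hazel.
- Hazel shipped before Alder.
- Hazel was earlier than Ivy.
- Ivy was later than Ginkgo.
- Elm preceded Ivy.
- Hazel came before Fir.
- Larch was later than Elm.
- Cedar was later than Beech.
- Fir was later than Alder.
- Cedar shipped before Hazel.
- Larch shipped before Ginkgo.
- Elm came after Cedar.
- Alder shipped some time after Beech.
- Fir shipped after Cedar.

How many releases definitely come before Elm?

Directly stated before Elm: Cedar and Fir.
Alder reaches Elm via Alder → Fir → Elm.
Beech reaches Elm via Beech → Cedar → Elm.
Hazel reaches Elm via Hazel → Fir → Elm.
No chain forces Ginkgo (or any of the others) ahead of Elm.
That's Alder, Beech, Cedar, Fir, and Hazel — 5 in all.

5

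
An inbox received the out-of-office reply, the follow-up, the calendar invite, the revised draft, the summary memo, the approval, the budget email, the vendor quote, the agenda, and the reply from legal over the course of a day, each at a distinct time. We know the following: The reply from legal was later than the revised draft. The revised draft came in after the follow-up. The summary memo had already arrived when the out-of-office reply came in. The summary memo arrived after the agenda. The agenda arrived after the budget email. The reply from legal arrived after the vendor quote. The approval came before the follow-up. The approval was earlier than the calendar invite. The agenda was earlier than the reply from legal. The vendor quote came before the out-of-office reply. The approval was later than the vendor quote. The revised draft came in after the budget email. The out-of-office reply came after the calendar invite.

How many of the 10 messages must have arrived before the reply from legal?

6

Directly stated before the reply from legal: the agenda, the revised draft, and the vendor quote.
The approval reaches the reply from legal via the approval → the follow-up → the revised draft → the reply from legal.
The budget email reaches the reply from legal via the budget email → the agenda → the reply from legal.
The follow-up reaches the reply from legal via the follow-up → the revised draft → the reply from legal.
No chain forces the calendar invite (or any of the others) ahead of the reply from legal.
That's the agenda, the approval, the budget email, the follow-up, the revised draft, and the vendor quote — 6 in all.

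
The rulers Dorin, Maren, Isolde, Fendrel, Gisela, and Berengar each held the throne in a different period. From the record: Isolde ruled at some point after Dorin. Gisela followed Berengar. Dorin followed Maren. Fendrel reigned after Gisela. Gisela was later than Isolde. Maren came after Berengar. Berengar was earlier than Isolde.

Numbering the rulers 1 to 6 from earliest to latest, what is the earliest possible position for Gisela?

Berengar, Dorin, Isolde, and Maren must all come before Gisela — 4 forced predecessors.
Nothing else is forced ahead of Gisela, so their earliest slot is position 4 + 1 = 5.

5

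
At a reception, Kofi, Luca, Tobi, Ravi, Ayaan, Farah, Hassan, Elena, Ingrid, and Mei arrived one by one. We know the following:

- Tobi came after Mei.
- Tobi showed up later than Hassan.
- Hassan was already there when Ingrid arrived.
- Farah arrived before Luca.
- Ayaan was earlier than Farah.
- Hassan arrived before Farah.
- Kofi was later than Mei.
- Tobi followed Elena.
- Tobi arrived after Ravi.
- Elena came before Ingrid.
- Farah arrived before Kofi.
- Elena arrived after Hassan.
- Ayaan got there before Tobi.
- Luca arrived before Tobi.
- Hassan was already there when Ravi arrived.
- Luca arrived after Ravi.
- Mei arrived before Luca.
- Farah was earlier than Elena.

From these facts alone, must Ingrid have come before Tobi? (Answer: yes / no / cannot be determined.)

cannot be determined

No chain of stated constraints runs from Ingrid to Tobi, and none runs from Tobi to Ingrid either.
So the relative order of Ingrid and Tobi is not fixed by the given facts.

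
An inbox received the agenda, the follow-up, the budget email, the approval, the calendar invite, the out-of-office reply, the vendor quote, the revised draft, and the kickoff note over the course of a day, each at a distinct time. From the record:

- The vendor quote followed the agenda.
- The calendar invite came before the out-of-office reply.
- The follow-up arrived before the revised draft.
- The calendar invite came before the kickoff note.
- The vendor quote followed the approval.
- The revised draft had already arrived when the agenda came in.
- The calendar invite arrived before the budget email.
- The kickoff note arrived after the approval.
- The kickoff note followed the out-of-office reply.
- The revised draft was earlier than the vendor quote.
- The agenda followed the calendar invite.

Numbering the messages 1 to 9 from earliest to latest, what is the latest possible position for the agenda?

The agenda must come before the vendor quote — 1 message forced after it.
Everything else can be placed before the agenda in some valid order, so the agenda can sit as late as position 9 − 1 = 8.

8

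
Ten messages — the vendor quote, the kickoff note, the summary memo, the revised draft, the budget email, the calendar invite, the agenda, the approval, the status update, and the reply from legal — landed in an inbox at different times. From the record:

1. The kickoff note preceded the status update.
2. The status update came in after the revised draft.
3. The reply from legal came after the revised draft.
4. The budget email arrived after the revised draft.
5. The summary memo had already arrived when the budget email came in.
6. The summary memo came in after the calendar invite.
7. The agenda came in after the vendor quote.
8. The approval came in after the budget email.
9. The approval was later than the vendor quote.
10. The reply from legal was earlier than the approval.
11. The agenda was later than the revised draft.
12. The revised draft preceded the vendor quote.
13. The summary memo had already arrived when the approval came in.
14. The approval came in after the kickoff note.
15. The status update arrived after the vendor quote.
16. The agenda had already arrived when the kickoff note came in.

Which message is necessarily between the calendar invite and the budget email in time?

Tracing the constraints gives the calendar invite → the summary memo → the budget email, so the summary memo sits after the calendar invite and before the budget email.
No other message is forced both after the calendar invite and before the budget email.

the summary memo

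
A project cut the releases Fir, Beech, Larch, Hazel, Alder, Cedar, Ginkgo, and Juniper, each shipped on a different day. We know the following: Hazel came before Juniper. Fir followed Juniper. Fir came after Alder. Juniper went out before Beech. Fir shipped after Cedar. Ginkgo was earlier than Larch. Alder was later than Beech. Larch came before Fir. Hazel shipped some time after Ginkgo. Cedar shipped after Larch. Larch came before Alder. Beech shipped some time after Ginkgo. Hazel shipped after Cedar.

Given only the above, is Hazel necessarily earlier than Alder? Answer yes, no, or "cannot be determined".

yes

Chain the constraints: Hazel → Juniper → Beech → Alder. Each link is directly stated, so Hazel comes before Alder.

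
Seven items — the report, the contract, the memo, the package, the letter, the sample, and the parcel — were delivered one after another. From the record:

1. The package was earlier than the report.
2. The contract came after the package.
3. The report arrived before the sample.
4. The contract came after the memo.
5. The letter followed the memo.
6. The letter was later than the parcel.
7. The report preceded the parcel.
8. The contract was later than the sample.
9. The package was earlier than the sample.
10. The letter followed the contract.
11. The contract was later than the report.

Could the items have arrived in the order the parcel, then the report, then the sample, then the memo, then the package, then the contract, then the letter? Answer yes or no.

The constraints require the package before the sample, but in the proposed sequence the sample appears ahead of the package. That one violation is enough.

no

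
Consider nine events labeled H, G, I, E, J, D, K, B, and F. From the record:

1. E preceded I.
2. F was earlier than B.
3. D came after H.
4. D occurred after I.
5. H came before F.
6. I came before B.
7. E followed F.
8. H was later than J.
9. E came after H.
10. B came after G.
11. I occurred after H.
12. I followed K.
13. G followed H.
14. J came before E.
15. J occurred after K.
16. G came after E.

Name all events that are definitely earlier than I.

E, F, H, J, K

Directly stated before I: E, H, and K.
F reaches I via F → E → I.
J reaches I via J → E → I.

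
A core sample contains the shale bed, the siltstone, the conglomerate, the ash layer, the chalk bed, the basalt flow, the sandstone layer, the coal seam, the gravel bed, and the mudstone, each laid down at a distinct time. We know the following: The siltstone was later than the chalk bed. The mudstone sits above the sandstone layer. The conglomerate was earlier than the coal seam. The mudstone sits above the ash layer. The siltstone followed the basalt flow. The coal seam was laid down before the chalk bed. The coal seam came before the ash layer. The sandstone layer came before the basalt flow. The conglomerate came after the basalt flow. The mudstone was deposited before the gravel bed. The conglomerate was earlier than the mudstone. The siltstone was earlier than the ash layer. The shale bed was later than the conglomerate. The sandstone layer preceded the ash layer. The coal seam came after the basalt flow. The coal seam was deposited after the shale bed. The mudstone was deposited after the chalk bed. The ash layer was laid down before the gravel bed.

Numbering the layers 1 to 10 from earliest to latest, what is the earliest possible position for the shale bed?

4

The basalt flow, the conglomerate, and the sandstone layer must all come before the shale bed — 3 forced predecessors.
Nothing else is forced ahead of the shale bed, so its earliest slot is position 3 + 1 = 4.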